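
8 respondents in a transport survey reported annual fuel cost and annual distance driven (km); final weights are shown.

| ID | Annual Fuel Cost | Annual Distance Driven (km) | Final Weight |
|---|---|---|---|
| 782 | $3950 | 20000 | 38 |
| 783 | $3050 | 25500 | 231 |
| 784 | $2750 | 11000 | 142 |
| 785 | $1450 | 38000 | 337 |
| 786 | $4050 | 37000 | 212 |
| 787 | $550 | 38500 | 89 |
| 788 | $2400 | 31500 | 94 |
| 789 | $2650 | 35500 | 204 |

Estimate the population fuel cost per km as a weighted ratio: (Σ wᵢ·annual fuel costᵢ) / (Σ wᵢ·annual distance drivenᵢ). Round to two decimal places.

Σ wᵢ·y = 3950×38 + 3050×231 + 2750×142 + 1450×337 + 4050×212 + 550×89 + 2400×94 + 2650×204
  = 150100 + 704550 + 390500 + 488650 + 858600 + 48950 + 225600 + 540600 = 3407550
Σ wᵢ·x = 20000×38 + 25500×231 + 11000×142 + 38000×337 + 37000×212 + 38500×89 + 31500×94 + 35500×204
  = 760000 + 5890500 + 1562000 + 12806000 + 7844000 + 3426500 + 2961000 + 7242000 = 42492000
Ratio = 3407550 / 42492000 = 0.080192742

0.08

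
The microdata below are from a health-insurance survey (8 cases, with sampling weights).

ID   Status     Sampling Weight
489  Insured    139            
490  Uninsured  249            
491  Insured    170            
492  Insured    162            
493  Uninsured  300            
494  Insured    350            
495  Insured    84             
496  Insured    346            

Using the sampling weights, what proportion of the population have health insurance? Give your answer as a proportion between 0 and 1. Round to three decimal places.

Sum of weights for 'Insured' = 139 + 170 + 162 + 350 + 84 + 346 = 1251
Total weight = 139 + 249 + 170 + 162 + 300 + 350 + 84 + 346 = 1800
Weighted proportion = 1251 / 1800 = 0.695

0.695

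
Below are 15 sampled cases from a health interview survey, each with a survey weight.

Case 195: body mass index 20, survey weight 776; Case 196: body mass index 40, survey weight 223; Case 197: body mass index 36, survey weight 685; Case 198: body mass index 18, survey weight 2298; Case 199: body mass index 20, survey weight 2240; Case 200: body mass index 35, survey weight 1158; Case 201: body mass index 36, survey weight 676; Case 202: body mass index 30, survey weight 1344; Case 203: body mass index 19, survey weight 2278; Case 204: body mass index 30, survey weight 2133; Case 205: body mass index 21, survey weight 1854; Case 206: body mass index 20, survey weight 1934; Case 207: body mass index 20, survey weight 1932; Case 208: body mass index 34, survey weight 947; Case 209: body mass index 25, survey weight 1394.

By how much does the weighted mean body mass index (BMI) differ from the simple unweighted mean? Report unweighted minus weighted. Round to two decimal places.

Unweighted sum = 404
Unweighted mean = 404 / 15 = 26.933333
Weighted sum = 531024
Sum of weights = 21872
Weighted mean = 531024 / 21872 = 24.278713
Difference (unweighted minus weighted) = 2.6546208

2.65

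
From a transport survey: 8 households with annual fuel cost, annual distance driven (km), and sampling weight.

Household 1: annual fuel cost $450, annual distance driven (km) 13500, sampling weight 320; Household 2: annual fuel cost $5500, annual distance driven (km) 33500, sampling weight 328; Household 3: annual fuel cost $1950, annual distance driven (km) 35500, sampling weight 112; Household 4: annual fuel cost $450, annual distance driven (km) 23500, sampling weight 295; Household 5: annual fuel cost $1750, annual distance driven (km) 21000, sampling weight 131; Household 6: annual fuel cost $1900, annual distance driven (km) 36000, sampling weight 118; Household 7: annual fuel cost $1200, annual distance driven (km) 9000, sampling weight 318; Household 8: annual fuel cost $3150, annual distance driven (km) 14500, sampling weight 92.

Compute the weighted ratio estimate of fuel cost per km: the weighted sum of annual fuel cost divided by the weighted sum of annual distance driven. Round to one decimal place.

0.1

Σ wᵢ·y = 450×320 + 5500×328 + 1950×112 + 450×295 + 1750×131 + 1900×118 + 1200×318 + 3150×92
  = 3424000
Σ wᵢ·x = 13500×320 + 33500×328 + 35500×112 + 23500×295 + 21000×131 + 36000×118 + 9000×318 + 14500×92
  = 37411500
Ratio = 3424000 / 37411500 = 0.09152266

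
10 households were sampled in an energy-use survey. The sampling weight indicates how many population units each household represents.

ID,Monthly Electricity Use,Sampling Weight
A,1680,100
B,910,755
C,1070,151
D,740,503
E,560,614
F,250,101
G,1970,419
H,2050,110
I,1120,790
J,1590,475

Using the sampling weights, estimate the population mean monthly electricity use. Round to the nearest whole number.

1107

Weighted sum = 1680×100 + 910×755 + 1070×151 + 740×503 + 560×614 + 250×101 + 1970×419 + 2050×110 + 1120×790 + 1590×475
  = 168000 + 687050 + 161570 + 372220 + 343840 + 25250 + 825430 + 225500 + 884800 + 755250 = 4448910
Sum of weights = 100 + 755 + 151 + 503 + 614 + 101 + 419 + 110 + 790 + 475 = 4018
Weighted mean = 4448910 / 4018 = 1107.2449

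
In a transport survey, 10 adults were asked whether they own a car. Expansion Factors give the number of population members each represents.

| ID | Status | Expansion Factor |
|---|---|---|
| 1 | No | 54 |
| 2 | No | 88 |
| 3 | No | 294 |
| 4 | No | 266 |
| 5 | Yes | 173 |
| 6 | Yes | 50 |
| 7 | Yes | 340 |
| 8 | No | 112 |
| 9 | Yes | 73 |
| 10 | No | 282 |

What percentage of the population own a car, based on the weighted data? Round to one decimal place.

Sum of weights for 'Yes' = 173 + 50 + 340 + 73 = 636
Total weight = 1732
Weighted proportion = 636 / 1732 = 0.36720554 → 36.720554%

36.7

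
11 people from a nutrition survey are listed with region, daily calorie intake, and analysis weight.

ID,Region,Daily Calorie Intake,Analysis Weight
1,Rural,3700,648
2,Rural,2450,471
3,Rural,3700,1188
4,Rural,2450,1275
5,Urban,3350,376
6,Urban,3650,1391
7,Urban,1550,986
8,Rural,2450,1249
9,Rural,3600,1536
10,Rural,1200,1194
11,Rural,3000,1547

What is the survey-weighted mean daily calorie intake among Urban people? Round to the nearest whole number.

Urban rows: 5, 6, 7
Weighted sum = 3350×376 + 3650×1391 + 1550×986
  = 1259600 + 5077150 + 1528300 = 7865050
Sum of weights = 376 + 1391 + 986 = 2753
Weighted mean = 7865050 / 2753 = 2856.9016

2857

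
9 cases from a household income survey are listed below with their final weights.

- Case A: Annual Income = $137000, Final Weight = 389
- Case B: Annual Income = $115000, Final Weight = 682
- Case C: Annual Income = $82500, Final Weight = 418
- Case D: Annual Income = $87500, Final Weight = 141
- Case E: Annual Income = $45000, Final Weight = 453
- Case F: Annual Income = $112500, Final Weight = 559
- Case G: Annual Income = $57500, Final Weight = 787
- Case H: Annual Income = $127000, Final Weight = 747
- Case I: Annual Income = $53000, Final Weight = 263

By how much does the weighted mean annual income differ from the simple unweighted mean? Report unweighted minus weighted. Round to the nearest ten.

Unweighted sum = 137000 + 115000 + 82500 + 87500 + 45000 + 112500 + 57500 + 127000 + 53000 = 817000
Unweighted mean = 817000 / 9 = 90777.778
Weighted sum = 137000×389 + 115000×682 + 82500×418 + 87500×141 + 45000×453 + 112500×559 + 57500×787 + 127000×747 + 53000×263
  = 53293000 + 78430000 + 34485000 + 12337500 + 20385000 + 62887500 + 45252500 + 94869000 + 13939000 = 415878500
Sum of weights = 4439
Weighted mean = 415878500 / 4439 = 93687.43
Difference (unweighted minus weighted) = -2909.6518

-2910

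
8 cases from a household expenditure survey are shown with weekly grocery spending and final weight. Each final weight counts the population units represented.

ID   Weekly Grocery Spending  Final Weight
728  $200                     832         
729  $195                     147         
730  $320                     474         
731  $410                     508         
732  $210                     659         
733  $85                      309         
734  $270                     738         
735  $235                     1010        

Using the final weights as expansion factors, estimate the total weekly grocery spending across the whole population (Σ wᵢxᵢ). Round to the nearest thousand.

Weighted total = 200×832 + 195×147 + 320×474 + 410×508 + 210×659 + 85×309 + 270×738 + 235×1010
  = 166400 + 28665 + 151680 + 208280 + 138390 + 26265 + 199260 + 237350 = 1156290

1156000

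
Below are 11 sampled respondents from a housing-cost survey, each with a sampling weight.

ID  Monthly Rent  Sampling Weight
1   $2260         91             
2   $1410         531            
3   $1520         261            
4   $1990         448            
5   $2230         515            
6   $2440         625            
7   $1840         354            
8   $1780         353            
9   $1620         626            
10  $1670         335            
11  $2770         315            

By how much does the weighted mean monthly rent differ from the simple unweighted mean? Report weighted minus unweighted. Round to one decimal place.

Unweighted sum = 2260 + 1410 + 1520 + 1990 + 2230 + 2440 + 1840 + 1780 + 1620 + 1670 + 2770 = 21530
Unweighted mean = 21530 / 11 = 1957.2727
Weighted sum = 8641880
Sum of weights = 91 + 531 + 261 + 448 + 515 + 625 + 354 + 353 + 626 + 335 + 315 = 4454
Weighted mean = 8641880 / 4454 = 1940.2515
Difference (weighted minus unweighted) = -17.021268

-17.0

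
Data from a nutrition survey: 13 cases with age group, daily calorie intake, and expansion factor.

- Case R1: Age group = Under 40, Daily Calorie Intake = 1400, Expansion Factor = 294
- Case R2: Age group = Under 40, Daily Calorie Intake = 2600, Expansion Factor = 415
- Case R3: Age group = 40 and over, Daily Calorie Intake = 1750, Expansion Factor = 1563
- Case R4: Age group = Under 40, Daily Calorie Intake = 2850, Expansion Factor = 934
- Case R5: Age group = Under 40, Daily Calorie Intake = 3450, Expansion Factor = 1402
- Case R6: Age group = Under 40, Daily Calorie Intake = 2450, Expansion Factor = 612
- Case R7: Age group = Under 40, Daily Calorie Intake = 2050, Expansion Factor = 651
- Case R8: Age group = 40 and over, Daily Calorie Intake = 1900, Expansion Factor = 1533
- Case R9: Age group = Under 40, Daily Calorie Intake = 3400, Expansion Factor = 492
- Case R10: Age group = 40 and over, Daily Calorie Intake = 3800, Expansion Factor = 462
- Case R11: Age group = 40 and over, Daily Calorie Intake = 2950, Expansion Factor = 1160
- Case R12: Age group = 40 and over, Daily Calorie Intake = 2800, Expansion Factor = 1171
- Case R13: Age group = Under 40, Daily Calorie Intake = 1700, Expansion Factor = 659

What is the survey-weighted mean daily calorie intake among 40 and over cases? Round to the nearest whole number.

40 and over rows: R3, R8, R10, R11, R12
Weighted sum = 1750×1563 + 1900×1533 + 3800×462 + 2950×1160 + 2800×1171
  = 2735250 + 2912700 + 1755600 + 3422000 + 3278800 = 14104350
Sum of weights = 1563 + 1533 + 462 + 1160 + 1171 = 5889
Weighted mean = 14104350 / 5889 = 2395.0331

2395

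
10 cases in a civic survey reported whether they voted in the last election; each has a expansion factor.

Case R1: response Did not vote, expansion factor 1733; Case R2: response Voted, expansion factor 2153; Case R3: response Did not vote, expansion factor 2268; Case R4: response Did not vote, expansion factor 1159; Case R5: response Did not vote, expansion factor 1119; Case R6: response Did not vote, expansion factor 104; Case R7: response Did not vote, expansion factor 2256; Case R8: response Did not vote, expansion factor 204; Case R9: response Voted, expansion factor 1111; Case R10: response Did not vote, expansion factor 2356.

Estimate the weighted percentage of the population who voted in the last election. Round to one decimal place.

22.6

Sum of weights for 'Voted' = 2153 + 1111 = 3264
Total weight = 1733 + 2153 + 2268 + 1159 + 1119 + 104 + 2256 + 204 + 1111 + 2356 = 14463
Weighted proportion = 3264 / 14463 = 0.22567932 → 22.567932%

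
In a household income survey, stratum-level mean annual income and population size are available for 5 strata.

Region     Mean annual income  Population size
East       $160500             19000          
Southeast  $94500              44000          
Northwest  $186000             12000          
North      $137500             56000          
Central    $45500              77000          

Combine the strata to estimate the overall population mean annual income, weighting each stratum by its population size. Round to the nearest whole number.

Σ Nₕ·x̄ₕ = 160500×19000 + 94500×44000 + 186000×12000 + 137500×56000 + 45500×77000
  = 20643000000
Σ Nₕ = 19000 + 44000 + 12000 + 56000 + 77000 = 208000
Overall mean = 20643000000 / 208000 = 99245.192

99245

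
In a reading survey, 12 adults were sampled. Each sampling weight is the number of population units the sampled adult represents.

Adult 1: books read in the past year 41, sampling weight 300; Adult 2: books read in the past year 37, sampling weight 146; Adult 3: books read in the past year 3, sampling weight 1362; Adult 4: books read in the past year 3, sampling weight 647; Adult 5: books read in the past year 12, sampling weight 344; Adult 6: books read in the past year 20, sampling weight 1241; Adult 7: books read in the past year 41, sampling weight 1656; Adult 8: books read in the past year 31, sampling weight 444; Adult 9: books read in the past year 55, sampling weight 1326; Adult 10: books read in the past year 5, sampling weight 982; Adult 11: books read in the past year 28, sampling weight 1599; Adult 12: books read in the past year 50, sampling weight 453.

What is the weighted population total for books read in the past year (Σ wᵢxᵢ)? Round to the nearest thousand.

Weighted total = 41×300 + 37×146 + 3×1362 + 3×647 + 12×344 + 20×1241 + 41×1656 + 31×444 + 55×1326 + 5×982 + 28×1599 + 50×453
  = 12300 + 5402 + 4086 + 1941 + 4128 + 24820 + 67896 + 13764 + 72930 + 4910 + 44772 + 22650 = 279599

280000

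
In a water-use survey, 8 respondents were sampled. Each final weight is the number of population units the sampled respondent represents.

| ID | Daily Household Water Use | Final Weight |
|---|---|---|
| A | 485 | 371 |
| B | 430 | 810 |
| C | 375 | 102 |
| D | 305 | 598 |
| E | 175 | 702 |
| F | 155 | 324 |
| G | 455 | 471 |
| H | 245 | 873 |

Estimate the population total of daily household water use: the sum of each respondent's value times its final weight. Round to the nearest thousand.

Weighted total = 485×371 + 430×810 + 375×102 + 305×598 + 175×702 + 155×324 + 455×471 + 245×873
  = 179935 + 348300 + 38250 + 182390 + 122850 + 50220 + 214305 + 213885 = 1350135

1350000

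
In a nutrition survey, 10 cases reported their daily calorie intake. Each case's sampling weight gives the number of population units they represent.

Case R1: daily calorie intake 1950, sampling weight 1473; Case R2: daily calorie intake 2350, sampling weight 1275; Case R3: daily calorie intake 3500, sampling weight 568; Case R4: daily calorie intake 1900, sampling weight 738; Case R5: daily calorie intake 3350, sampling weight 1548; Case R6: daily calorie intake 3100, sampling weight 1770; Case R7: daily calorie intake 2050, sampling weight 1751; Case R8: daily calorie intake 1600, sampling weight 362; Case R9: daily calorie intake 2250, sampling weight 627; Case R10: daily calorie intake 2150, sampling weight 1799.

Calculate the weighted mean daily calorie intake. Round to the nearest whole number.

Weighted sum = 1950×1473 + 2350×1275 + 3500×568 + 1900×738 + 3350×1548 + 3100×1770 + 2050×1751 + 1600×362 + 2250×627 + 2150×1799
  = 2872350 + 2996250 + 1988000 + 1402200 + 5185800 + 5487000 + 3589550 + 579200 + 1410750 + 3867850 = 29378950
Sum of weights = 1473 + 1275 + 568 + 738 + 1548 + 1770 + 1751 + 362 + 627 + 1799 = 11911
Weighted mean = 29378950 / 11911 = 2466.5393

2467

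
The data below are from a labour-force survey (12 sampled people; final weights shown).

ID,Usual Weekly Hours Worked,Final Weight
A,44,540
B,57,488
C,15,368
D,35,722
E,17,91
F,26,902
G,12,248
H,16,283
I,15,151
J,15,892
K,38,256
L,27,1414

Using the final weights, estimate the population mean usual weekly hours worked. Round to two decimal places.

Weighted sum = 44×540 + 57×488 + 15×368 + 35×722 + 17×91 + 26×902 + 12×248 + 16×283 + 15×151 + 15×892 + 38×256 + 27×1414
  = 178420
Sum of weights = 6355
Weighted mean = 178420 / 6355 = 28.075531

28.08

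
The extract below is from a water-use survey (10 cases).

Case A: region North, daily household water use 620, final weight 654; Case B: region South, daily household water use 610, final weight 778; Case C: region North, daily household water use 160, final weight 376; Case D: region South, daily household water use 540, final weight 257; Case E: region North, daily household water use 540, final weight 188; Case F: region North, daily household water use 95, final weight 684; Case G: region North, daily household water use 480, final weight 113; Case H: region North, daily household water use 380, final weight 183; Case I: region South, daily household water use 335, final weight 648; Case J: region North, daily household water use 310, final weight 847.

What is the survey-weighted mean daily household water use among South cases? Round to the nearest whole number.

493

South rows: B, D, I
Weighted sum = 610×778 + 540×257 + 335×648
  = 830440
Sum of weights = 778 + 257 + 648 = 1683
Weighted mean = 830440 / 1683 = 493.4284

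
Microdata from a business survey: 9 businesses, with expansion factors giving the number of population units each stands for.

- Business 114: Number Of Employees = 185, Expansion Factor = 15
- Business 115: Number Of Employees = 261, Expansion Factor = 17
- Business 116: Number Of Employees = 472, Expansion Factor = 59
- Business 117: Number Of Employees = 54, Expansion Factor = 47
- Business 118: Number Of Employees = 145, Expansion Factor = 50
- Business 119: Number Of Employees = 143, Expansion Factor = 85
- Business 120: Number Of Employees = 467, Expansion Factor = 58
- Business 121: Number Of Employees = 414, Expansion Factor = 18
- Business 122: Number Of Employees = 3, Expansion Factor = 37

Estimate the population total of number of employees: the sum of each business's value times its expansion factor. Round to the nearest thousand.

92000

Weighted total = 91652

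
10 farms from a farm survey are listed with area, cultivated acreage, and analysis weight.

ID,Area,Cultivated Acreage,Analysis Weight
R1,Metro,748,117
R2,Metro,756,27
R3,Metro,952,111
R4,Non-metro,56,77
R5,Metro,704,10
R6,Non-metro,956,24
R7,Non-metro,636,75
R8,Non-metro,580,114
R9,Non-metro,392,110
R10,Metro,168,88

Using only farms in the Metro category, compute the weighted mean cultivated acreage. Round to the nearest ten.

670

Metro rows: R1, R2, R3, R5, R10
Weighted sum = 748×117 + 756×27 + 952×111 + 704×10 + 168×88
  = 235424
Sum of weights = 117 + 27 + 111 + 10 + 88 = 353
Weighted mean = 235424 / 353 = 666.92351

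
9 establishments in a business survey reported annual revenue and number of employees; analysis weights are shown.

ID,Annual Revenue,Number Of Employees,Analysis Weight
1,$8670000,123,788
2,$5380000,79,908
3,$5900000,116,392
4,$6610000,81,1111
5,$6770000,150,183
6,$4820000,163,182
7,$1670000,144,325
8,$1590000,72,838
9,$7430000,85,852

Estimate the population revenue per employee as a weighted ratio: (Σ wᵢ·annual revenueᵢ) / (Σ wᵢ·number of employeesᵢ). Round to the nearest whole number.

58609

Σ wᵢ·y = 8670000×788 + 5380000×908 + 5900000×392 + 6610000×1111 + 6770000×183 + 4820000×182 + 1670000×325 + 1590000×838 + 7430000×852
  = 6831960000 + 4885040000 + 2312800000 + 7343710000 + 1238910000 + 877240000 + 542750000 + 1332420000 + 6330360000 = 31695190000
Σ wᵢ·x = 123×788 + 79×908 + 116×392 + 81×1111 + 150×183 + 163×182 + 144×325 + 72×838 + 85×852
  = 96924 + 71732 + 45472 + 89991 + 27450 + 29666 + 46800 + 60336 + 72420 = 540791
Ratio = 31695190000 / 540791 = 58608.945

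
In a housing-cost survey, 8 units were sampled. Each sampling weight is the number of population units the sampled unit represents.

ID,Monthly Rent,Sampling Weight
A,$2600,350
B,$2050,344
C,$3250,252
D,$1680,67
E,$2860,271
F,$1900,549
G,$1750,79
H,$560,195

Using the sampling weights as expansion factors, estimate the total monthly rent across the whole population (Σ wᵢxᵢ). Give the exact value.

Weighted total = 4612370

4612370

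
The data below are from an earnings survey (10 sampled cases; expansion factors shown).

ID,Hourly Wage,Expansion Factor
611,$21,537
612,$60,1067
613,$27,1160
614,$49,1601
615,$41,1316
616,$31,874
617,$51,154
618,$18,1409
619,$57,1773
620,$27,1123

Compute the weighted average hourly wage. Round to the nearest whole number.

39

Weighted sum = 21×537 + 60×1067 + 27×1160 + 49×1601 + 41×1316 + 31×874 + 51×154 + 18×1409 + 57×1773 + 27×1123
  = 11277 + 64020 + 31320 + 78449 + 53956 + 27094 + 7854 + 25362 + 101061 + 30321 = 430714
Sum of weights = 537 + 1067 + 1160 + 1601 + 1316 + 874 + 154 + 1409 + 1773 + 1123 = 11014
Weighted mean = 430714 / 11014 = 39.106047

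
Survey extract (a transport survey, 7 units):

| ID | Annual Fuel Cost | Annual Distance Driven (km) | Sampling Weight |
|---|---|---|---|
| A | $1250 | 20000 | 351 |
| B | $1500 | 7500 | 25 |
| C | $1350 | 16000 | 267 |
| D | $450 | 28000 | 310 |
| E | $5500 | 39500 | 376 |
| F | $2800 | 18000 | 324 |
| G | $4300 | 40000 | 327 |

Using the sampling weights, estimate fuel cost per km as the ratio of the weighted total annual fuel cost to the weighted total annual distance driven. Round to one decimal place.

0.1

Σ wᵢ·y = 1250×351 + 1500×25 + 1350×267 + 450×310 + 5500×376 + 2800×324 + 4300×327
  = 438750 + 37500 + 360450 + 139500 + 2068000 + 907200 + 1406100 = 5357500
Σ wᵢ·x = 20000×351 + 7500×25 + 16000×267 + 28000×310 + 39500×376 + 18000×324 + 40000×327
  = 7020000 + 187500 + 4272000 + 8680000 + 14852000 + 5832000 + 13080000 = 53923500
Ratio = 5357500 / 53923500 = 0.099353714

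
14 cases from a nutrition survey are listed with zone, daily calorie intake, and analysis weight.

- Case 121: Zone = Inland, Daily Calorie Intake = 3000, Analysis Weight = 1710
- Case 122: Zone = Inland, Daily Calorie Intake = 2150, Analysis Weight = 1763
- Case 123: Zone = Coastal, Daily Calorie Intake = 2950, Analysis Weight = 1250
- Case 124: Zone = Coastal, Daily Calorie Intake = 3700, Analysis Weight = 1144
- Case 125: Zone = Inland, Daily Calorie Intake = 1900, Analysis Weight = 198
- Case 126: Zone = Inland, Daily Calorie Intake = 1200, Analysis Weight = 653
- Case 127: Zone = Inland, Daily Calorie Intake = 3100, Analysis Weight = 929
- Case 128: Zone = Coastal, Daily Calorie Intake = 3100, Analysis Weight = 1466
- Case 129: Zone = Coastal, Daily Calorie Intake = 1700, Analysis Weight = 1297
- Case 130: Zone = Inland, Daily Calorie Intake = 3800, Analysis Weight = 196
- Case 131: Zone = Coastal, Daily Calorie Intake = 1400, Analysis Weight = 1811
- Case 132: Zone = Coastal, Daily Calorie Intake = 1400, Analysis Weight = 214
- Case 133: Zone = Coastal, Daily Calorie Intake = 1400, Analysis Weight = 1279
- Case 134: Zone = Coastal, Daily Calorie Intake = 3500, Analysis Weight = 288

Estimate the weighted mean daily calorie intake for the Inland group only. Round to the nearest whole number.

Inland rows: 121, 122, 125, 126, 127, 130
Weighted sum = 3000×1710 + 2150×1763 + 1900×198 + 1200×653 + 3100×929 + 3800×196
  = 5130000 + 3790450 + 376200 + 783600 + 2879900 + 744800 = 13704950
Sum of weights = 1710 + 1763 + 198 + 653 + 929 + 196 = 5449
Weighted mean = 13704950 / 5449 = 2515.1312

2515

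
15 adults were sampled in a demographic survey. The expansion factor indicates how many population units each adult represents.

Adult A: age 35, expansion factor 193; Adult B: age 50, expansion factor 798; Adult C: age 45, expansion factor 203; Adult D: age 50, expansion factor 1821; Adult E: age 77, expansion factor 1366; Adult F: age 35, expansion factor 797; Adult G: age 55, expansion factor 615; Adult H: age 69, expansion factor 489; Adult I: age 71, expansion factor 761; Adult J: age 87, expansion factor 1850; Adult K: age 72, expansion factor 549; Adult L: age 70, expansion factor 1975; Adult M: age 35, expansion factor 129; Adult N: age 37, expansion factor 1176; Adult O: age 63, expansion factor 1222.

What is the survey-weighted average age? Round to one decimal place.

Weighted sum = 865255
Sum of weights = 13944
Weighted mean = 865255 / 13944 = 62.052137

62.1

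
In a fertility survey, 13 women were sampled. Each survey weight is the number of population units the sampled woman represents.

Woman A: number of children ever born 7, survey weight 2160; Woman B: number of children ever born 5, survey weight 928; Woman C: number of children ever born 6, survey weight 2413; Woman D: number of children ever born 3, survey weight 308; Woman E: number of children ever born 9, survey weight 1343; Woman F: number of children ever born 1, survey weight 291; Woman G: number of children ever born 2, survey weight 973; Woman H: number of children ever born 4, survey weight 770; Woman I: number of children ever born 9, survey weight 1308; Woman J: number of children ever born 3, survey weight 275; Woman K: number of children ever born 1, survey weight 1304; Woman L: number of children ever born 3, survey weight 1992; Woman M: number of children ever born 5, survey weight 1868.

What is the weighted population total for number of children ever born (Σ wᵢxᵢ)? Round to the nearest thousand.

Weighted total = 81783

82000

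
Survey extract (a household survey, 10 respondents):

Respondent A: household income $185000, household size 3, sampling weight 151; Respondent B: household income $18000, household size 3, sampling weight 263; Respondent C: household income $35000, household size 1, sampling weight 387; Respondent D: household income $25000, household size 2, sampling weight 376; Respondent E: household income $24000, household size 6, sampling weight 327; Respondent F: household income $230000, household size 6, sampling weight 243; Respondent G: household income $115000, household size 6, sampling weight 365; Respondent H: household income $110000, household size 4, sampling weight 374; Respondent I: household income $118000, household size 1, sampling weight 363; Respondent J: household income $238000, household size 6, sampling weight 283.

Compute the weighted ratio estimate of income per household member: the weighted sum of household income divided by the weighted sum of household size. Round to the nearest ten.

27070

Σ wᵢ·y = 185000×151 + 18000×263 + 35000×387 + 25000×376 + 24000×327 + 230000×243 + 115000×365 + 110000×374 + 118000×363 + 238000×283
  = 27935000 + 4734000 + 13545000 + 9400000 + 7848000 + 55890000 + 41975000 + 41140000 + 42834000 + 67354000 = 312655000
Σ wᵢ·x = 3×151 + 3×263 + 1×387 + 2×376 + 6×327 + 6×243 + 6×365 + 4×374 + 1×363 + 6×283
  = 11548
Ratio = 312655000 / 11548 = 27074.385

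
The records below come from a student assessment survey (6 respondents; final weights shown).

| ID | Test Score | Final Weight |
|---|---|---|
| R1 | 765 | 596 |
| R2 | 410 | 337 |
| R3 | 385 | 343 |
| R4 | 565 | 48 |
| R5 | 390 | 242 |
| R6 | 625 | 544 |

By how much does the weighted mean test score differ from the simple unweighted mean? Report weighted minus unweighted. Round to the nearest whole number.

Unweighted sum = 765 + 410 + 385 + 565 + 390 + 625 = 3140
Unweighted mean = 3140 / 6 = 523.33333
Weighted sum = 765×596 + 410×337 + 385×343 + 565×48 + 390×242 + 625×544
  = 1187665
Sum of weights = 596 + 337 + 343 + 48 + 242 + 544 = 2110
Weighted mean = 1187665 / 2110 = 562.87441
Difference (weighted minus unweighted) = 39.541074

40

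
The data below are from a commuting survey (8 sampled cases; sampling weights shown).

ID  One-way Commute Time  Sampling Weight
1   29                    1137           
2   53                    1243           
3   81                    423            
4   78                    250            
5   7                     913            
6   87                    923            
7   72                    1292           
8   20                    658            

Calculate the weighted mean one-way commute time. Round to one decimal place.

Weighted sum = 29×1137 + 53×1243 + 81×423 + 78×250 + 7×913 + 87×923 + 72×1292 + 20×658
  = 32973 + 65879 + 34263 + 19500 + 6391 + 80301 + 93024 + 13160 = 345491
Sum of weights = 6839
Weighted mean = 345491 / 6839 = 50.517766

50.5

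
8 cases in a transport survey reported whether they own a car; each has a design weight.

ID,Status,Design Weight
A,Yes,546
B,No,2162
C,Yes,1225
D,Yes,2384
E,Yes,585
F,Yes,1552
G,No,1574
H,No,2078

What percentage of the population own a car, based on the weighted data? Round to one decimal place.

Sum of weights for 'Yes' = 546 + 1225 + 2384 + 585 + 1552 = 6292
Total weight = 546 + 2162 + 1225 + 2384 + 585 + 1552 + 1574 + 2078 = 12106
Weighted proportion = 6292 / 12106 = 0.51974228 → 51.974228%

52.0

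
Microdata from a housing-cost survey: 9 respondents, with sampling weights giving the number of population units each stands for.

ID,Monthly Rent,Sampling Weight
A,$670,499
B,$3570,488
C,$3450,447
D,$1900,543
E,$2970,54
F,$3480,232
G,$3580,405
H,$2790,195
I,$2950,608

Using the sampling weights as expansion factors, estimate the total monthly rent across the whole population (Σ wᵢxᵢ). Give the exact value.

9405630

Weighted total = 670×499 + 3570×488 + 3450×447 + 1900×543 + 2970×54 + 3480×232 + 3580×405 + 2790×195 + 2950×608
  = 9405630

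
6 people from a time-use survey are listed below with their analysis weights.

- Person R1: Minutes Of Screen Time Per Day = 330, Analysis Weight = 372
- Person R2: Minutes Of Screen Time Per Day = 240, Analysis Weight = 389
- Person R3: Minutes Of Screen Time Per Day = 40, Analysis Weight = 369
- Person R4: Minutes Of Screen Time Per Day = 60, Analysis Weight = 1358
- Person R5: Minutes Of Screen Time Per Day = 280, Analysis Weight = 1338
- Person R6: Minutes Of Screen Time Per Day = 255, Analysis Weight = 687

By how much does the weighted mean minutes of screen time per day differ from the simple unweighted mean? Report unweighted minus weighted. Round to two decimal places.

9.79

Unweighted sum = 330 + 240 + 40 + 60 + 280 + 255 = 1205
Unweighted mean = 1205 / 6 = 200.83333
Weighted sum = 862185
Sum of weights = 372 + 389 + 369 + 1358 + 1338 + 687 = 4513
Weighted mean = 862185 / 4513 = 191.04476
Difference (unweighted minus weighted) = 9.7885737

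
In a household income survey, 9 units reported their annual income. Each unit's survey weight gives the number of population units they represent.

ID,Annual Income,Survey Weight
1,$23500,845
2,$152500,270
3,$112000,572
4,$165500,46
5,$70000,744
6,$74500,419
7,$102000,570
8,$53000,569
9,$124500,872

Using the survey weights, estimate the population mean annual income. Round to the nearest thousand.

84000

Weighted sum = 412866000
Sum of weights = 845 + 270 + 572 + 46 + 744 + 419 + 570 + 569 + 872 = 4907
Weighted mean = 412866000 / 4907 = 84138.17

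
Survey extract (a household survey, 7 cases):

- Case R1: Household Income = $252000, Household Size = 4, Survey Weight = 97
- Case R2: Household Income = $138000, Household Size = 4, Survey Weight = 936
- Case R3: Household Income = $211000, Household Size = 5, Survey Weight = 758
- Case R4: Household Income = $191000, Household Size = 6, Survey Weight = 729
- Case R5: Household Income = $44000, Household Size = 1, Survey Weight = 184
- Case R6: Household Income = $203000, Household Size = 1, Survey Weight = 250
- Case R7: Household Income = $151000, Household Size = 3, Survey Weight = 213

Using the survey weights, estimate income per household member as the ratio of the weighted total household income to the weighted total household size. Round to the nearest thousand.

41000

Σ wᵢ·y = 252000×97 + 138000×936 + 211000×758 + 191000×729 + 44000×184 + 203000×250 + 151000×213
  = 543798000
Σ wᵢ·x = 4×97 + 4×936 + 5×758 + 6×729 + 1×184 + 1×250 + 3×213
  = 13369
Ratio = 543798000 / 13369 = 40676.042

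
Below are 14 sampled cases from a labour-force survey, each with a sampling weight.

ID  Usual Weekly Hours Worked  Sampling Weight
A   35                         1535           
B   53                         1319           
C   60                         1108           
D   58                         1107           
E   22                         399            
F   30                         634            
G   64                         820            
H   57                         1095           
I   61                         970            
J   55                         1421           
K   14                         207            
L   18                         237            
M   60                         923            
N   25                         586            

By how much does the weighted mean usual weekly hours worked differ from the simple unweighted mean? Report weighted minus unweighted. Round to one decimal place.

5.8

Unweighted sum = 612
Unweighted mean = 612 / 14 = 43.714286
Weighted sum = 611530
Sum of weights = 12361
Weighted mean = 611530 / 12361 = 49.472535
Difference (weighted minus unweighted) = 5.7582489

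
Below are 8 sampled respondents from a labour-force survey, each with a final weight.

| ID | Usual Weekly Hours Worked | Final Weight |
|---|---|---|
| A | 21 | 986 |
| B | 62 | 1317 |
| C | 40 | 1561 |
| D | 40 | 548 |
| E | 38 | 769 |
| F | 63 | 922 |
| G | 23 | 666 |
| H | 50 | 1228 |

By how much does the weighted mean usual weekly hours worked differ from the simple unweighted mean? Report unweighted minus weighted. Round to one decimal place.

Unweighted sum = 21 + 62 + 40 + 40 + 38 + 63 + 23 + 50 = 337
Unweighted mean = 337 / 8 = 42.125
Weighted sum = 21×986 + 62×1317 + 40×1561 + 40×548 + 38×769 + 63×922 + 23×666 + 50×1228
  = 20706 + 81654 + 62440 + 21920 + 29222 + 58086 + 15318 + 61400 = 350746
Sum of weights = 986 + 1317 + 1561 + 548 + 769 + 922 + 666 + 1228 = 7997
Weighted mean = 350746 / 7997 = 43.859697
Difference (unweighted minus weighted) = -1.7346974

-1.7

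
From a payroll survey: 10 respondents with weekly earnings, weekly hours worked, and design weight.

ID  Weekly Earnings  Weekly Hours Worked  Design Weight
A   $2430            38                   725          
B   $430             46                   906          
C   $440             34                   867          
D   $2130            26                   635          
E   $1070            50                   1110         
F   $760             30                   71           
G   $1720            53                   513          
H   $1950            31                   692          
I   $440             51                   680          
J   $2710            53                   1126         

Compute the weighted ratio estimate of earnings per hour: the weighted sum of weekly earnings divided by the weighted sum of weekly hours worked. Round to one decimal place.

Σ wᵢ·y = 2430×725 + 430×906 + 440×867 + 2130×635 + 1070×1110 + 760×71 + 1720×513 + 1950×692 + 440×680 + 2710×1126
  = 1761750 + 389580 + 381480 + 1352550 + 1187700 + 53960 + 882360 + 1349400 + 299200 + 3051460 = 10709440
Σ wᵢ·x = 38×725 + 46×906 + 34×867 + 26×635 + 50×1110 + 30×71 + 53×513 + 31×692 + 51×680 + 53×1126
  = 27550 + 41676 + 29478 + 16510 + 55500 + 2130 + 27189 + 21452 + 34680 + 59678 = 315843
Ratio = 10709440 / 315843 = 33.907479

33.9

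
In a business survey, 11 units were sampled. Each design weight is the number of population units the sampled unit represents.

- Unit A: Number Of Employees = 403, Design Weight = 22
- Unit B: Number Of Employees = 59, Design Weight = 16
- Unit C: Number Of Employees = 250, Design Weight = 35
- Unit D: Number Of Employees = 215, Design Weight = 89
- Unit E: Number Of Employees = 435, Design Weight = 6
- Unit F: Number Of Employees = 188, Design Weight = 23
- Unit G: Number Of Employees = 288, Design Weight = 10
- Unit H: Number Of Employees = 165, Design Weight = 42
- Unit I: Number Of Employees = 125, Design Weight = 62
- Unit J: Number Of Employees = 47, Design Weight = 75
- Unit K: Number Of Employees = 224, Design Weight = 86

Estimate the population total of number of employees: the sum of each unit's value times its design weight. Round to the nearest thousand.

Weighted total = 403×22 + 59×16 + 250×35 + 215×89 + 435×6 + 188×23 + 288×10 + 165×42 + 125×62 + 47×75 + 224×86
  = 8866 + 944 + 8750 + 19135 + 2610 + 4324 + 2880 + 6930 + 7750 + 3525 + 19264 = 84978

85000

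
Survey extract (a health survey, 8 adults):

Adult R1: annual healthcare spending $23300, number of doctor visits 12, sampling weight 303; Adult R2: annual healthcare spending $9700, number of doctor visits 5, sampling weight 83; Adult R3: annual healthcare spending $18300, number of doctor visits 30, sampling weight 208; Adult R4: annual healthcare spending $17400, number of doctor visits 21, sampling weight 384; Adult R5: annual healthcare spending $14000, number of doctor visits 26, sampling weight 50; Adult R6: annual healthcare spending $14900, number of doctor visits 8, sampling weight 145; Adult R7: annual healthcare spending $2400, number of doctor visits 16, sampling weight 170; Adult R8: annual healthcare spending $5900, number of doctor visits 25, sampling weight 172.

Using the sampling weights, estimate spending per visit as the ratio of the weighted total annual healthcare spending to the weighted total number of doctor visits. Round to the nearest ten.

Σ wᵢ·y = 23300×303 + 9700×83 + 18300×208 + 17400×384 + 14000×50 + 14900×145 + 2400×170 + 5900×172
  = 7059900 + 805100 + 3806400 + 6681600 + 700000 + 2160500 + 408000 + 1014800 = 22636300
Σ wᵢ·x = 12×303 + 5×83 + 30×208 + 21×384 + 26×50 + 8×145 + 16×170 + 25×172
  = 3636 + 415 + 6240 + 8064 + 1300 + 1160 + 2720 + 4300 = 27835
Ratio = 22636300 / 27835 = 813.23154

810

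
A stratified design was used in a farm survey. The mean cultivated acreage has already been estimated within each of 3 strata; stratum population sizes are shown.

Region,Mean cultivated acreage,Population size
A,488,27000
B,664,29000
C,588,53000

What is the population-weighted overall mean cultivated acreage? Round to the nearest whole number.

Σ Nₕ·x̄ₕ = 488×27000 + 664×29000 + 588×53000
  = 63596000
Σ Nₕ = 27000 + 29000 + 53000 = 109000
Overall mean = 63596000 / 109000 = 583.44954

583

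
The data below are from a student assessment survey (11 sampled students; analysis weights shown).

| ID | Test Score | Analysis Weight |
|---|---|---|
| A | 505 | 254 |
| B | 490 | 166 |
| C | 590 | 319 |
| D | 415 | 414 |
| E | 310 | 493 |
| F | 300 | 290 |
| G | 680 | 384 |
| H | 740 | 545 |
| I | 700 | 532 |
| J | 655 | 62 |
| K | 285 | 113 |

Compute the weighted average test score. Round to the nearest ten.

Weighted sum = 505×254 + 490×166 + 590×319 + 415×414 + 310×493 + 300×290 + 680×384 + 740×545 + 700×532 + 655×62 + 285×113
  = 128270 + 81340 + 188210 + 171810 + 152830 + 87000 + 261120 + 403300 + 372400 + 40610 + 32205 = 1919095
Sum of weights = 254 + 166 + 319 + 414 + 493 + 290 + 384 + 545 + 532 + 62 + 113 = 3572
Weighted mean = 1919095 / 3572 = 537.26064

540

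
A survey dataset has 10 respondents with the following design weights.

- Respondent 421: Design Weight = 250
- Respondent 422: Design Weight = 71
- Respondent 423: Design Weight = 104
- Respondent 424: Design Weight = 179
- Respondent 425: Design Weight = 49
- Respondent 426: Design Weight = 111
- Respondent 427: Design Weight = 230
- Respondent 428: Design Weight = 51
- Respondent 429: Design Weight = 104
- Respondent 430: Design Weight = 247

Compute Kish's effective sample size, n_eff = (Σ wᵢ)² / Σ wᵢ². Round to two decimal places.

Σ wᵢ = 250 + 71 + 104 + 179 + 49 + 111 + 230 + 51 + 104 + 247 = 1396
Σ wᵢ² = 62500 + 5041 + 10816 + 32041 + 2401 + 12321 + 52900 + 2601 + 10816 + 61009 = 252446
n_eff = 1396² / 252446 = 1948816 / 252446 = 7.7197341

7.72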